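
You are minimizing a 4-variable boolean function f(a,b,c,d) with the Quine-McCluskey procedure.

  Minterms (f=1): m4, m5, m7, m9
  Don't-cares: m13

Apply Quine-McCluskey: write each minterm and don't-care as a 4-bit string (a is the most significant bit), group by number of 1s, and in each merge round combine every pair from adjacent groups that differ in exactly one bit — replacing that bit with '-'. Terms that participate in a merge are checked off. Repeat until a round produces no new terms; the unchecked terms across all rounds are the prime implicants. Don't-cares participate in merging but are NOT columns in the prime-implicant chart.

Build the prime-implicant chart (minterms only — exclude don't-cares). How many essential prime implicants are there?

3

[col 0] 0100*, 0101*, 0111*, 1001*, 1101*
[col 1] -101, 01-1, 010-, 1-01
Prime implicants: -101, 01-1, 010-, 1-01
PI chart (minterm → PIs covering it):
  4 | 010-  (sole → essential)
  5 | -101,01-1,010-
  7 | 01-1  (sole → essential)
  9 | 1-01  (sole → essential)
Essential prime implicants: 01-1, 010-, 1-01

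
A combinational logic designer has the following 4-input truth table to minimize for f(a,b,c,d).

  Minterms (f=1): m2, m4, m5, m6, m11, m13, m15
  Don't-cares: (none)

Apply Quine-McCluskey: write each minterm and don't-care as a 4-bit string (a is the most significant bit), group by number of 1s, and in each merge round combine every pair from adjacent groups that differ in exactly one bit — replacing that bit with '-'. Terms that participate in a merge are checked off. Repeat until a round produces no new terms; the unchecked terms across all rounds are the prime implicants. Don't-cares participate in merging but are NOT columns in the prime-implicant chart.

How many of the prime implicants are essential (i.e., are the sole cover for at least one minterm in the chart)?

[col 0] 0010*, 0100*, 0101*, 0110*, 1011*, 1101*, 1111*
[col 1] -101, 0-10, 01-0, 010-, 1-11, 11-1
Prime implicants: -101, 0-10, 01-0, 010-, 1-11, 11-1
PI chart (minterm → PIs covering it):
  2 | 0-10  (sole → essential)
  4 | 01-0,010-
  5 | -101,010-
  6 | 0-10,01-0
  11 | 1-11  (sole → essential)
  13 | -101,11-1
  15 | 1-11,11-1
Essential prime implicants: 0-10, 1-11

2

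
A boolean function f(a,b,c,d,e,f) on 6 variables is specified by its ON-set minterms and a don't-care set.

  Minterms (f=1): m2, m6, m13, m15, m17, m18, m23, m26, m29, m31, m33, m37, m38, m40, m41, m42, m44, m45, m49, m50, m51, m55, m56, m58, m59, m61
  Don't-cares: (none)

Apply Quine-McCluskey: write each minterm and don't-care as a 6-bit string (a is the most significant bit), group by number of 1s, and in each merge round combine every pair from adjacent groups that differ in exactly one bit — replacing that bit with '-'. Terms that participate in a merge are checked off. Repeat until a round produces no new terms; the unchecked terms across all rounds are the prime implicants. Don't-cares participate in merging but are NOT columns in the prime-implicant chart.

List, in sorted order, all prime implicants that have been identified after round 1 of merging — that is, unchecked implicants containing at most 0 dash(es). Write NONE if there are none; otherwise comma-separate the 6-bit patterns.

Round 0: 000010✓ 000110✓ 001101✓ 001111✓ 010001✓ 010010✓ 010111✓ 011010✓ 011101✓ 011111✓ 100001✓ 100101✓ 100110✓ 101000✓ 101001✓ 101010✓ 101100✓ 101101✓ 110001✓ 110010✓ 110011✓ 110111✓ 111000✓ 111010✓ 111011✓ 111101✓
Round 1: -00110 -01101✓ -10001 -10010✓ -10111 -11010✓ -11101✓ 0-0010 0-1101✓ 0-1111✓ 000-10 0011-1✓ 01-010✓ 01-111 0111-1✓ 1-0001 1-1000✓ 1-1010✓ 1-1101✓ 10-001✓ 10-101✓ 100-01✓ 101-00✓ 101-01✓ 1010-0✓ 10100-✓ 10110-✓ 11-010✓ 11-011✓ 110-11 1100-1 11001-✓ 1110-0✓ 11101-✓
Round 2: --1101 -1-010 0-11-1 1-10-0 10--01 101-0- 11-01-
PIs = {--1101, -00110, -1-010, -10001, -10111, 0-0010, 0-11-1, 000-10, 01-111, 1-0001, 1-10-0, 10--01, 101-0-, 11-01-, 110-11, 1100-1}

NONE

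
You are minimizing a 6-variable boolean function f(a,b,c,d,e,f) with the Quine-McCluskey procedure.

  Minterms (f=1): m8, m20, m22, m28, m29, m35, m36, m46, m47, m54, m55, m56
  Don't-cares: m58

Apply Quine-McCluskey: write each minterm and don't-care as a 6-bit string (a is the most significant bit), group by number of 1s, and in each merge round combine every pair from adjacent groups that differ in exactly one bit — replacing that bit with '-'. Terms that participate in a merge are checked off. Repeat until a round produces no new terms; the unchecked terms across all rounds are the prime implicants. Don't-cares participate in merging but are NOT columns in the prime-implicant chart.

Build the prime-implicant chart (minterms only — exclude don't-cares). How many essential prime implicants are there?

[col 0] 001000, 010100*, 010110*, 011100*, 011101*, 100011, 100100, 101110*, 101111*, 110110*, 110111*, 111000*, 111010*
[col 1] -10110, 01-100, 0101-0, 01110-, 10111-, 11011-, 1110-0
Prime implicants: -10110, 001000, 01-100, 0101-0, 01110-, 100011, 100100, 10111-, 11011-, 1110-0
PI chart (minterm → PIs covering it):
  8 | 001000  (sole → essential)
  20 | 01-100,0101-0
  22 | -10110,0101-0
  28 | 01-100,01110-
  29 | 01110-  (sole → essential)
  35 | 100011  (sole → essential)
  36 | 100100  (sole → essential)
  46 | 10111-  (sole → essential)
  47 | 10111-  (sole → essential)
  54 | -10110,11011-
  55 | 11011-  (sole → essential)
  56 | 1110-0  (sole → essential)
Essential prime implicants: 001000, 01110-, 100011, 100100, 10111-, 11011-, 1110-0

7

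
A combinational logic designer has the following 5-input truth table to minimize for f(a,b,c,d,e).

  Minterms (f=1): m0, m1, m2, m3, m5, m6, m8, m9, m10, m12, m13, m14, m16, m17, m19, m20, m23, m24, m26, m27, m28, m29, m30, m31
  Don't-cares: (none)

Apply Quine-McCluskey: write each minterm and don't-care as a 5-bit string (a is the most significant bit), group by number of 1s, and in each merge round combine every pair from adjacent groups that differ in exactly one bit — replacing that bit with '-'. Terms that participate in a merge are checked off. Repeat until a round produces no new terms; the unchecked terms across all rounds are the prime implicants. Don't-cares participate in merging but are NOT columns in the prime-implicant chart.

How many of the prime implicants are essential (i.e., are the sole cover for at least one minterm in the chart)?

size-2^0 implicants → 00000(✓)  00001(✓)  00010(✓)  00011(✓)  00101(✓)  00110(✓)  01000(✓)  01001(✓)  01010(✓)  01100(✓)  01101(✓)  01110(✓)  10000(✓)  10001(✓)  10011(✓)  10100(✓)  10111(✓)  11000(✓)  11010(✓)  11011(✓)  11100(✓)  11101(✓)  11110(✓)  11111(✓)
size-2^1 implicants → -0000(✓)  -0001(✓)  -0011(✓)  -1000(✓)  -1010(✓)  -1100(✓)  -1101(✓)  -1110(✓)  0-000(✓)  0-001(✓)  0-010(✓)  0-101(✓)  0-110(✓)  00-01(✓)  00-10(✓)  000-0(✓)  000-1(✓)  0000-(✓)  0001-(✓)  01-00(✓)  01-01(✓)  01-10(✓)  010-0(✓)  0100-(✓)  011-0(✓)  0110-(✓)  1-000(✓)  1-011(✓)  1-100(✓)  1-111(✓)  10-00(✓)  10-11(✓)  100-1(✓)  1000-(✓)  11-00(✓)  11-10(✓)  11-11(✓)  110-0(✓)  1101-(✓)  111-0(✓)  111-1(✓)  1110-(✓)  1111-(✓)
size-2^2 implicants → --000  -00-1  -000-  -1-00(✓)  -1-10(✓)  -10-0(✓)  -11-0(✓)  -110-  0--01  0--10  0-0-0  0-00-  000--  01--0(✓)  01-0-  1--00  1--11  11--0(✓)  11-1-  111--
size-2^3 implicants → -1--0
Unchecked terms (primes): --000, -00-1, -000-, -1--0, -110-, 0--01, 0--10, 0-0-0, 0-00-, 000--, 01-0-, 1--00, 1--11, 11-1-, 111--
Minterm coverage:
  m0 ⊆ --000,-000-,0-0-0,0-00-,000--
  m1 ⊆ -00-1,-000-,0--01,0-00-,000--
  m2 ⊆ 0--10,0-0-0,000--
  m3 ⊆ -00-1,000--
  m5 ⊆ 0--01 [E]
  m6 ⊆ 0--10 [E]
  m8 ⊆ --000,-1--0,0-0-0,0-00-,01-0-
  m9 ⊆ 0--01,0-00-,01-0-
  m10 ⊆ -1--0,0--10,0-0-0
  m12 ⊆ -1--0,-110-,01-0-
  m13 ⊆ -110-,0--01,01-0-
  m14 ⊆ -1--0,0--10
  m16 ⊆ --000,-000-,1--00
  m17 ⊆ -00-1,-000-
  m19 ⊆ -00-1,1--11
  m20 ⊆ 1--00 [E]
  m23 ⊆ 1--11 [E]
  m24 ⊆ --000,-1--0,1--00
  m26 ⊆ -1--0,11-1-
  m27 ⊆ 1--11,11-1-
  m28 ⊆ -1--0,-110-,1--00,111--
  m29 ⊆ -110-,111--
  m30 ⊆ -1--0,11-1-,111--
  m31 ⊆ 1--11,11-1-,111--
E = {0--01, 0--10, 1--00, 1--11}

4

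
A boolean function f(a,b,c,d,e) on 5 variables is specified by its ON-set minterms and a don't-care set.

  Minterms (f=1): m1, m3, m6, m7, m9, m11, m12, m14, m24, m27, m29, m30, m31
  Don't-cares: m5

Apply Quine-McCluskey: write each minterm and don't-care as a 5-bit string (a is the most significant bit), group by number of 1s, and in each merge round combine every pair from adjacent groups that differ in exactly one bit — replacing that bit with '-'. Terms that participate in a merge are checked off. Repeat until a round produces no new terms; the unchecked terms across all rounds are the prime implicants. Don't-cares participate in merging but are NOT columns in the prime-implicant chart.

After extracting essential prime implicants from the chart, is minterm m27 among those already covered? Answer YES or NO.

NO

[col 0] 00001*, 00011*, 00101*, 00110*, 00111*, 01001*, 01011*, 01100*, 01110*, 11000, 11011*, 11101*, 11110*, 11111*
[col 1] -1011, -1110, 0-001*, 0-011*, 0-110, 00-01*, 00-11*, 000-1*, 001-1*, 0011-, 010-1*, 011-0, 11-11, 111-1, 1111-
[col 2] 0-0-1, 00--1
Prime implicants: -1011, -1110, 0-0-1, 0-110, 00--1, 0011-, 011-0, 11-11, 11000, 111-1, 1111-
PI chart (minterm → PIs covering it):
  1 | 0-0-1,00--1
  3 | 0-0-1,00--1
  6 | 0-110,0011-
  7 | 00--1,0011-
  9 | 0-0-1  (sole → essential)
  11 | -1011,0-0-1
  12 | 011-0  (sole → essential)
  14 | -1110,0-110,011-0
  24 | 11000  (sole → essential)
  27 | -1011,11-11
  29 | 111-1  (sole → essential)
  30 | -1110,1111-
  31 | 11-11,111-1,1111-
Essential prime implicants: 0-0-1, 011-0, 11000, 111-1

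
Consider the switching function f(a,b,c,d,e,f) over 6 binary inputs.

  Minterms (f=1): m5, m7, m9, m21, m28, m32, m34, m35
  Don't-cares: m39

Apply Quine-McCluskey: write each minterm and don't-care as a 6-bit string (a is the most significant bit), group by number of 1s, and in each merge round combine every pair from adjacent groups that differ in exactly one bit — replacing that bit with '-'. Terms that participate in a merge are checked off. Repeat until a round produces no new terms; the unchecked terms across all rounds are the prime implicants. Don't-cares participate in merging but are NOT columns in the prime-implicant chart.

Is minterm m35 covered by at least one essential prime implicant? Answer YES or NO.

NO

Round 0: 000101✓ 000111✓ 001001 010101✓ 011100 100000✓ 100010✓ 100011✓ 100111✓
Round 1: -00111 0-0101 0001-1 100-11 1000-0 10001-
PIs = {-00111, 0-0101, 0001-1, 001001, 011100, 100-11, 1000-0, 10001-}
Coverage chart:
  m5: 0-0101,0001-1
  m7: -00111,0001-1
  m9: 001001 ←essential
  m21: 0-0101 ←essential
  m28: 011100 ←essential
  m32: 1000-0 ←essential
  m34: 1000-0,10001-
  m35: 100-11,10001-
Essential: 0-0101, 001001, 011100, 1000-0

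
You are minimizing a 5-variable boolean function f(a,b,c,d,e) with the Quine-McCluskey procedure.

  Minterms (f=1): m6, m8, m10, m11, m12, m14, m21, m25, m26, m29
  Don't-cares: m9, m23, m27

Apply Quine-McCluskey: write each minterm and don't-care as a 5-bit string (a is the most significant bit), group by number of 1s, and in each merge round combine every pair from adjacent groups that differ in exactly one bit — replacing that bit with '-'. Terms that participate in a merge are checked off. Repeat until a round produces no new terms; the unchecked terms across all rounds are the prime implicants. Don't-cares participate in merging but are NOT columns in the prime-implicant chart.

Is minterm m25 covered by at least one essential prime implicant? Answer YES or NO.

NO

Round 0: 00110✓ 01000✓ 01001✓ 01010✓ 01011✓ 01100✓ 01110✓ 10101✓ 10111✓ 11001✓ 11010✓ 11011✓ 11101✓
Round 1: -1001✓ -1010✓ -1011✓ 0-110 01-00✓ 01-10✓ 010-0✓ 010-1✓ 0100-✓ 0101-✓ 011-0✓ 1-101 101-1 11-01 110-1✓ 1101-✓
Round 2: -10-1 -101- 01--0 010--
PIs = {-10-1, -101-, 0-110, 01--0, 010--, 1-101, 101-1, 11-01}
Coverage chart:
  m6: 0-110 ←essential
  m8: 01--0,010--
  m10: -101-,01--0,010--
  m11: -10-1,-101-,010--
  m12: 01--0 ←essential
  m14: 0-110,01--0
  m21: 1-101,101-1
  m25: -10-1,11-01
  m26: -101- ←essential
  m29: 1-101,11-01
Essential: -101-, 0-110, 01--0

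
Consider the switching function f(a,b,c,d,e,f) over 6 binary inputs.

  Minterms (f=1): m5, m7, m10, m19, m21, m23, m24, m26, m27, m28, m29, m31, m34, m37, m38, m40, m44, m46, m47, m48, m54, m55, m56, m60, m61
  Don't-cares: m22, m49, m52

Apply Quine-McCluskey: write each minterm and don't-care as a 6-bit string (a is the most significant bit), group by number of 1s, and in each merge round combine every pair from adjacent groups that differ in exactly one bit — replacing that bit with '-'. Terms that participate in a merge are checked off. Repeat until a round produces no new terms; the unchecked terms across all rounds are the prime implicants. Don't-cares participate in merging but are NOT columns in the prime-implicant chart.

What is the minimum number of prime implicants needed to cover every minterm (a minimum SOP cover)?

Round 0: 000101✓ 000111✓ 001010✓ 010011✓ 010101✓ 010110✓ 010111✓ 011000✓ 011010✓ 011011✓ 011100✓ 011101✓ 011111✓ 100010✓ 100101✓ 100110✓ 101000✓ 101100✓ 101110✓ 101111✓ 110000✓ 110001✓ 110100✓ 110110✓ 110111✓ 111000✓ 111100✓ 111101✓
Round 1: -00101 -10110✓ -10111✓ -11000✓ -11100✓ -11101✓ 0-0101✓ 0-0111✓ 0-1010 0001-1✓ 01-011✓ 01-101✓ 01-111✓ 010-11✓ 0101-1✓ 01011-✓ 011-00✓ 011-11✓ 0110-0 01101- 0111-1✓ 01110-✓ 1-0110 1-1000✓ 1-1100✓ 10-110 100-10 101-00✓ 1011-0 10111- 11-000✓ 11-100✓ 110-00✓ 11000- 1101-0 11011-✓ 111-00✓ 11110-✓
Round 2: -1011- -11-00 -1110- 0-01-1 01--11 01-1-1 1-1-00 11--00
PIs = {-00101, -1011-, -11-00, -1110-, 0-01-1, 0-1010, 01--11, 01-1-1, 0110-0, 01101-, 1-0110, 1-1-00, 10-110, 100-10, 1011-0, 10111-, 11--00, 11000-, 1101-0}
Coverage chart:
  m5: -00101,0-01-1
  m7: 0-01-1 ←essential
  m10: 0-1010 ←essential
  m19: 01--11 ←essential
  m21: 0-01-1,01-1-1
  m23: -1011-,0-01-1,01--11,01-1-1
  m24: -11-00,0110-0
  m26: 0-1010,0110-0,01101-
  m27: 01--11,01101-
  m28: -11-00,-1110-
  m29: -1110-,01-1-1
  m31: 01--11,01-1-1
  m34: 100-10 ←essential
  m37: -00101 ←essential
  m38: 1-0110,10-110,100-10
  m40: 1-1-00 ←essential
  m44: 1-1-00,1011-0
  m46: 10-110,1011-0,10111-
  m47: 10111- ←essential
  m48: 11--00,11000-
  m54: -1011-,1-0110,1101-0
  m55: -1011- ←essential
  m56: -11-00,1-1-00,11--00
  m60: -11-00,-1110-,1-1-00,11--00
  m61: -1110- ←essential
Essential: -00101, -1011-, -1110-, 0-01-1, 0-1010, 01--11, 1-1-00, 100-10, 10111-
Petrick residual → -11-00, 11--00
Min cover (11 terms): b'c'de'f + bc'de + bce'f' + bcde' + a'c'df + a'cd'ef' + a'bef + ace'f' + ab'c'ef' + ab'cde + abe'f'

11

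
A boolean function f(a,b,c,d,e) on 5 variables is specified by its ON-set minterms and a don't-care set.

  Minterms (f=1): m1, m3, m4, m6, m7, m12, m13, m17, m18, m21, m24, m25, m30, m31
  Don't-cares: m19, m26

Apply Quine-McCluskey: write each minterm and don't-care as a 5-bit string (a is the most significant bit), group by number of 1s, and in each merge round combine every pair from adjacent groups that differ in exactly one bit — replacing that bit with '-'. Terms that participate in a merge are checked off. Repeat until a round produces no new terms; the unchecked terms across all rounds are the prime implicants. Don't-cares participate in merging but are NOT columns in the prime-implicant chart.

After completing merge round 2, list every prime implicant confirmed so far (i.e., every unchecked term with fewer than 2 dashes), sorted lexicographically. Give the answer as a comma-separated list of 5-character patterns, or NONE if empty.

[col 0] 00001*, 00011*, 00100*, 00110*, 00111*, 01100*, 01101*, 10001*, 10010*, 10011*, 10101*, 11000*, 11001*, 11010*, 11110*, 11111*
[col 1] -0001*, -0011*, 0-100, 00-11, 000-1*, 001-0, 0011-, 0110-, 1-001, 1-010, 10-01, 100-1*, 1001-, 11-10, 110-0, 1100-, 1111-
[col 2] -00-1
Prime implicants: -00-1, 0-100, 00-11, 001-0, 0011-, 0110-, 1-001, 1-010, 10-01, 1001-, 11-10, 110-0, 1100-, 1111-

0-100, 00-11, 001-0, 0011-, 0110-, 1-001, 1-010, 10-01, 1001-, 11-10, 110-0, 1100-, 1111-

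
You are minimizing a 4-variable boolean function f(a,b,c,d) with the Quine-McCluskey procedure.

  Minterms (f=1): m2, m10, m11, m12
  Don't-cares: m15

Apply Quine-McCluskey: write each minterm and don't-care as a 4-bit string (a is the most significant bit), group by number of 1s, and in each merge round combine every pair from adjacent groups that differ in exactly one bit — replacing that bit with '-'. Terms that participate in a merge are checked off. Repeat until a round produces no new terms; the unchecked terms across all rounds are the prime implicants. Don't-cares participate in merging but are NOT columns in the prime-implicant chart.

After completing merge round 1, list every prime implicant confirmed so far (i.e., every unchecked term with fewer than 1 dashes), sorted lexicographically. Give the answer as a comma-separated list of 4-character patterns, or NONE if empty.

[col 0] 0010*, 1010*, 1011*, 1100, 1111*
[col 1] -010, 1-11, 101-
Prime implicants: -010, 1-11, 101-, 1100

1100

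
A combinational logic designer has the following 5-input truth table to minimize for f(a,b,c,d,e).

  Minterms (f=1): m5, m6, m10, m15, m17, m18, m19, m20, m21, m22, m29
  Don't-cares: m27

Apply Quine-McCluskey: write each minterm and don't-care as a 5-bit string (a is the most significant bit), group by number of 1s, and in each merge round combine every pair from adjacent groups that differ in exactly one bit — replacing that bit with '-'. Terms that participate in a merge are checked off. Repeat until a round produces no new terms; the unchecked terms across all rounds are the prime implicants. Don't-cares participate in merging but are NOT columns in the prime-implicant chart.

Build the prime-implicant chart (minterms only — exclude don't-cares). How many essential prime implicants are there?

5

Round 0: 00101✓ 00110✓ 01010 01111 10001✓ 10010✓ 10011✓ 10100✓ 10101✓ 10110✓ 11011✓ 11101✓
Round 1: -0101 -0110 1-011 1-101 10-01 10-10 100-1 1001- 101-0 1010-
PIs = {-0101, -0110, 01010, 01111, 1-011, 1-101, 10-01, 10-10, 100-1, 1001-, 101-0, 1010-}
Coverage chart:
  m5: -0101 ←essential
  m6: -0110 ←essential
  m10: 01010 ←essential
  m15: 01111 ←essential
  m17: 10-01,100-1
  m18: 10-10,1001-
  m19: 1-011,100-1,1001-
  m20: 101-0,1010-
  m21: -0101,1-101,10-01,1010-
  m22: -0110,10-10,101-0
  m29: 1-101 ←essential
Essential: -0101, -0110, 01010, 01111, 1-101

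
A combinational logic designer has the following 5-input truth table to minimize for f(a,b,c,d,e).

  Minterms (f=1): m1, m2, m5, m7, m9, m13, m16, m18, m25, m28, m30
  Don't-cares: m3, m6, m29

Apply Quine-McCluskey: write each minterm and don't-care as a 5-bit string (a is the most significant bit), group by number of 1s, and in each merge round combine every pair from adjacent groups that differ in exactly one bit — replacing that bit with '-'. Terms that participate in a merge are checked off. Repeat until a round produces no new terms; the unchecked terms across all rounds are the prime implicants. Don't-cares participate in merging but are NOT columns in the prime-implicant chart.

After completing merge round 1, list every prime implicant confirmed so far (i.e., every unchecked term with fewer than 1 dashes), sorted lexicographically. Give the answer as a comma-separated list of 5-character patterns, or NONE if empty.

NONE

Round 0: 00001✓ 00010✓ 00011✓ 00101✓ 00110✓ 00111✓ 01001✓ 01101✓ 10000✓ 10010✓ 11001✓ 11100✓ 11101✓ 11110✓
Round 1: -0010 -1001✓ -1101✓ 0-001✓ 0-101✓ 00-01✓ 00-10✓ 00-11✓ 000-1✓ 0001-✓ 001-1✓ 0011-✓ 01-01✓ 100-0 11-01✓ 111-0 1110-
Round 2: -1-01 0--01 00--1 00-1-
PIs = {-0010, -1-01, 0--01, 00--1, 00-1-, 100-0, 111-0, 1110-}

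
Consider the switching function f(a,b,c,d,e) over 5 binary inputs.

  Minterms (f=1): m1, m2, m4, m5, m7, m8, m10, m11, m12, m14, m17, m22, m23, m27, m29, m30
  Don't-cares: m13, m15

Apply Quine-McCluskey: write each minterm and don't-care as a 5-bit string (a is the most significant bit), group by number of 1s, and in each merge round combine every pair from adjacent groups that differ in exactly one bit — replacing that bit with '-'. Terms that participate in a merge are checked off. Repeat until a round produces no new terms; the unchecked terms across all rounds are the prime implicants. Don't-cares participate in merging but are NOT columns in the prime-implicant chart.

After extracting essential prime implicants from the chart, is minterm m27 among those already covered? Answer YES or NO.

[col 0] 00001*, 00010*, 00100*, 00101*, 00111*, 01000*, 01010*, 01011*, 01100*, 01101*, 01110*, 01111*, 10001*, 10110*, 10111*, 11011*, 11101*, 11110*
[col 1] -0001, -0111, -1011, -1101, -1110, 0-010, 0-100*, 0-101*, 0-111*, 00-01, 001-1*, 0010-*, 01-00*, 01-10*, 01-11*, 010-0*, 0101-*, 011-0*, 011-1*, 0110-*, 0111-*, 1-110, 1011-
[col 2] 0-1-1, 0-10-, 01--0, 01-1-, 011--
Prime implicants: -0001, -0111, -1011, -1101, -1110, 0-010, 0-1-1, 0-10-, 00-01, 01--0, 01-1-, 011--, 1-110, 1011-
PI chart (minterm → PIs covering it):
  1 | -0001,00-01
  2 | 0-010  (sole → essential)
  4 | 0-10-  (sole → essential)
  5 | 0-1-1,0-10-,00-01
  7 | -0111,0-1-1
  8 | 01--0  (sole → essential)
  10 | 0-010,01--0,01-1-
  11 | -1011,01-1-
  12 | 0-10-,01--0,011--
  14 | -1110,01--0,01-1-,011--
  17 | -0001  (sole → essential)
  22 | 1-110,1011-
  23 | -0111,1011-
  27 | -1011  (sole → essential)
  29 | -1101  (sole → essential)
  30 | -1110,1-110
Essential prime implicants: -0001, -1011, -1101, 0-010, 0-10-, 01--0

YES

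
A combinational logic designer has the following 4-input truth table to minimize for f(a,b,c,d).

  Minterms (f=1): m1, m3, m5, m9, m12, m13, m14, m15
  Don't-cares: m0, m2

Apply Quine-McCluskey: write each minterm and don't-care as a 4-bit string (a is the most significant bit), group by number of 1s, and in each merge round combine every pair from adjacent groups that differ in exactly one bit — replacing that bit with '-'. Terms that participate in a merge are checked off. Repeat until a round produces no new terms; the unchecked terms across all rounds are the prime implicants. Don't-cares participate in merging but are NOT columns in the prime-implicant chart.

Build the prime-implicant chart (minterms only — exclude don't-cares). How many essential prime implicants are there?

3

size-2^0 implicants → 0000(✓)  0001(✓)  0010(✓)  0011(✓)  0101(✓)  1001(✓)  1100(✓)  1101(✓)  1110(✓)  1111(✓)
size-2^1 implicants → -001(✓)  -101(✓)  0-01(✓)  00-0(✓)  00-1(✓)  000-(✓)  001-(✓)  1-01(✓)  11-0(✓)  11-1(✓)  110-(✓)  111-(✓)
size-2^2 implicants → --01  00--  11--
Unchecked terms (primes): --01, 00--, 11--
Minterm coverage:
  m1 ⊆ --01,00--
  m3 ⊆ 00-- [E]
  m5 ⊆ --01 [E]
  m9 ⊆ --01 [E]
  m12 ⊆ 11-- [E]
  m13 ⊆ --01,11--
  m14 ⊆ 11-- [E]
  m15 ⊆ 11-- [E]
E = {--01, 00--, 11--}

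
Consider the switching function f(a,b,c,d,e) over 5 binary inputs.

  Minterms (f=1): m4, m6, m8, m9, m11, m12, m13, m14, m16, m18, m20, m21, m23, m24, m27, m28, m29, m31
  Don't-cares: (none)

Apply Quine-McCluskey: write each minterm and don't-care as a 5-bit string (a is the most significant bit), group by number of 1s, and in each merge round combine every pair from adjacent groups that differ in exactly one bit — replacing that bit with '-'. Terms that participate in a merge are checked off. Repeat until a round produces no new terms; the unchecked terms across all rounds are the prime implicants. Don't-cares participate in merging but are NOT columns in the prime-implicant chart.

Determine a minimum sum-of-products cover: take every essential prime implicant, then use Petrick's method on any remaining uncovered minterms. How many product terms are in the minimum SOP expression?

6

Round 0: 00100✓ 00110✓ 01000✓ 01001✓ 01011✓ 01100✓ 01101✓ 01110✓ 10000✓ 10010✓ 10100✓ 10101✓ 10111✓ 11000✓ 11011✓ 11100✓ 11101✓ 11111✓
Round 1: -0100✓ -1000✓ -1011 -1100✓ -1101✓ 0-100✓ 0-110✓ 001-0✓ 01-00✓ 01-01✓ 010-1 0100-✓ 011-0✓ 0110-✓ 1-000✓ 1-100✓ 1-101✓ 1-111✓ 10-00✓ 100-0 101-1✓ 1010-✓ 11-00✓ 11-11 111-1✓ 1110-✓
Round 2: --100 -1-00 -110- 0-1-0 01-0- 1--00 1-1-1 1-10-
PIs = {--100, -1-00, -1011, -110-, 0-1-0, 01-0-, 010-1, 1--00, 1-1-1, 1-10-, 100-0, 11-11}
Coverage chart:
  m4: --100,0-1-0
  m6: 0-1-0 ←essential
  m8: -1-00,01-0-
  m9: 01-0-,010-1
  m11: -1011,010-1
  m12: --100,-1-00,-110-,0-1-0,01-0-
  m13: -110-,01-0-
  m14: 0-1-0 ←essential
  m16: 1--00,100-0
  m18: 100-0 ←essential
  m20: --100,1--00,1-10-
  m21: 1-1-1,1-10-
  m23: 1-1-1 ←essential
  m24: -1-00,1--00
  m27: -1011,11-11
  m28: --100,-1-00,-110-,1--00,1-10-
  m29: -110-,1-1-1,1-10-
  m31: 1-1-1,11-11
Essential: 0-1-0, 1-1-1, 100-0
Petrick residual → -1011, 01-0-, 1--00
Min cover (6 terms): bc'de + a'ce' + a'bd' + ad'e' + ace + ab'c'e'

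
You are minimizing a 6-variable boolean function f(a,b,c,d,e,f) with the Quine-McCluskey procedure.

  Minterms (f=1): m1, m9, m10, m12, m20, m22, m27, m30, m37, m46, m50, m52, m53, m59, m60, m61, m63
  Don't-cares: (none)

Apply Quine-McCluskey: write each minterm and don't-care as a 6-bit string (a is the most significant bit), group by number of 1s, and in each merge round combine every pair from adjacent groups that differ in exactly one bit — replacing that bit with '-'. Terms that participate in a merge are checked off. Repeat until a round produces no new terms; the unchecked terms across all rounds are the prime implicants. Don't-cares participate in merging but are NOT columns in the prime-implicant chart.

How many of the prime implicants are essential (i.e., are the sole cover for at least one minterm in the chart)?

9

[col 0] 000001*, 001001*, 001010, 001100, 010100*, 010110*, 011011*, 011110*, 100101*, 101110, 110010, 110100*, 110101*, 111011*, 111100*, 111101*, 111111*
[col 1] -10100, -11011, 00-001, 01-110, 0101-0, 1-0101, 11-100*, 11-101*, 11010-*, 111-11, 1111-1, 11110-*
[col 2] 11-10-
Prime implicants: -10100, -11011, 00-001, 001010, 001100, 01-110, 0101-0, 1-0101, 101110, 11-10-, 110010, 111-11, 1111-1
PI chart (minterm → PIs covering it):
  1 | 00-001  (sole → essential)
  9 | 00-001  (sole → essential)
  10 | 001010  (sole → essential)
  12 | 001100  (sole → essential)
  20 | -10100,0101-0
  22 | 01-110,0101-0
  27 | -11011  (sole → essential)
  30 | 01-110  (sole → essential)
  37 | 1-0101  (sole → essential)
  46 | 101110  (sole → essential)
  50 | 110010  (sole → essential)
  52 | -10100,11-10-
  53 | 1-0101,11-10-
  59 | -11011,111-11
  60 | 11-10-  (sole → essential)
  61 | 11-10-,1111-1
  63 | 111-11,1111-1
Essential prime implicants: -11011, 00-001, 001010, 001100, 01-110, 1-0101, 101110, 11-10-, 110010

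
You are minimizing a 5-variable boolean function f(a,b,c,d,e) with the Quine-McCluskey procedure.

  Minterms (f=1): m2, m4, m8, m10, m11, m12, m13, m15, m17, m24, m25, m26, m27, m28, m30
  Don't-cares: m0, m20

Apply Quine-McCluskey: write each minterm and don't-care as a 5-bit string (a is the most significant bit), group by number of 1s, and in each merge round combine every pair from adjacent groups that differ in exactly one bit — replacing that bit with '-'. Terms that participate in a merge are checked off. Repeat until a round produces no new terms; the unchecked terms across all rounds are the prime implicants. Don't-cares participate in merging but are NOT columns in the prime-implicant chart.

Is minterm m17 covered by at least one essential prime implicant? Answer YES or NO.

YES

[col 0] 00000*, 00010*, 00100*, 01000*, 01010*, 01011*, 01100*, 01101*, 01111*, 10001*, 10100*, 11000*, 11001*, 11010*, 11011*, 11100*, 11110*
[col 1] -0100*, -1000*, -1010*, -1011*, -1100*, 0-000*, 0-010*, 0-100*, 00-00*, 000-0*, 01-00*, 01-11, 010-0*, 0101-*, 011-1, 0110-, 1-001, 1-100*, 11-00*, 11-10*, 110-0*, 110-1*, 1100-*, 1101-*, 111-0*
[col 2] --100, -1-00, -10-0, -101-, 0--00, 0-0-0, 11--0, 110--
Prime implicants: --100, -1-00, -10-0, -101-, 0--00, 0-0-0, 01-11, 011-1, 0110-, 1-001, 11--0, 110--
PI chart (minterm → PIs covering it):
  2 | 0-0-0  (sole → essential)
  4 | --100,0--00
  8 | -1-00,-10-0,0--00,0-0-0
  10 | -10-0,-101-,0-0-0
  11 | -101-,01-11
  12 | --100,-1-00,0--00,0110-
  13 | 011-1,0110-
  15 | 01-11,011-1
  17 | 1-001  (sole → essential)
  24 | -1-00,-10-0,11--0,110--
  25 | 1-001,110--
  26 | -10-0,-101-,11--0,110--
  27 | -101-,110--
  28 | --100,-1-00,11--0
  30 | 11--0  (sole → essential)
Essential prime implicants: 0-0-0, 1-001, 11--0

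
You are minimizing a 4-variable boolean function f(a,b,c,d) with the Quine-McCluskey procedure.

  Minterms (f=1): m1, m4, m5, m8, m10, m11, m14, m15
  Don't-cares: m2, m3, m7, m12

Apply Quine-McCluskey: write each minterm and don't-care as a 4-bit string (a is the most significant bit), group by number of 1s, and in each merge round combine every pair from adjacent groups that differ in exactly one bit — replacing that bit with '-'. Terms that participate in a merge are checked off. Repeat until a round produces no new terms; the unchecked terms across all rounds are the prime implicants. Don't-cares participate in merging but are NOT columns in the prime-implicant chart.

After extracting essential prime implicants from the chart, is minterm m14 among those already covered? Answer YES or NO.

[col 0] 0001*, 0010*, 0011*, 0100*, 0101*, 0111*, 1000*, 1010*, 1011*, 1100*, 1110*, 1111*
[col 1] -010*, -011*, -100, -111*, 0-01*, 0-11*, 00-1*, 001-*, 01-1*, 010-, 1-00*, 1-10*, 1-11*, 10-0*, 101-*, 11-0*, 111-*
[col 2] --11, -01-, 0--1, 1--0, 1-1-
Prime implicants: --11, -01-, -100, 0--1, 010-, 1--0, 1-1-
PI chart (minterm → PIs covering it):
  1 | 0--1  (sole → essential)
  4 | -100,010-
  5 | 0--1,010-
  8 | 1--0  (sole → essential)
  10 | -01-,1--0,1-1-
  11 | --11,-01-,1-1-
  14 | 1--0,1-1-
  15 | --11,1-1-
Essential prime implicants: 0--1, 1--0

YES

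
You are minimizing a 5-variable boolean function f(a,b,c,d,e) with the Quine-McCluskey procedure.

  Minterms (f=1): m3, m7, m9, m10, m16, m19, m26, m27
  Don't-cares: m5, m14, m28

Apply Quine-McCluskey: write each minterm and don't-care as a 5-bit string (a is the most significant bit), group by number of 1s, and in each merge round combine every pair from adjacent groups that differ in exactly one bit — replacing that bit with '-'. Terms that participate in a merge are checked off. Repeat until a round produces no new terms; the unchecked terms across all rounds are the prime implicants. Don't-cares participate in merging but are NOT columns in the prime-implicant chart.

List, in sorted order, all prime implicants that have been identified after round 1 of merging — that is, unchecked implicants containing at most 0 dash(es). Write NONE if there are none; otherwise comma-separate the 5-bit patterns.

Round 0: 00011✓ 00101✓ 00111✓ 01001 01010✓ 01110✓ 10000 10011✓ 11010✓ 11011✓ 11100
Round 1: -0011 -1010 00-11 001-1 01-10 1-011 1101-
PIs = {-0011, -1010, 00-11, 001-1, 01-10, 01001, 1-011, 10000, 1101-, 11100}

01001, 10000, 11100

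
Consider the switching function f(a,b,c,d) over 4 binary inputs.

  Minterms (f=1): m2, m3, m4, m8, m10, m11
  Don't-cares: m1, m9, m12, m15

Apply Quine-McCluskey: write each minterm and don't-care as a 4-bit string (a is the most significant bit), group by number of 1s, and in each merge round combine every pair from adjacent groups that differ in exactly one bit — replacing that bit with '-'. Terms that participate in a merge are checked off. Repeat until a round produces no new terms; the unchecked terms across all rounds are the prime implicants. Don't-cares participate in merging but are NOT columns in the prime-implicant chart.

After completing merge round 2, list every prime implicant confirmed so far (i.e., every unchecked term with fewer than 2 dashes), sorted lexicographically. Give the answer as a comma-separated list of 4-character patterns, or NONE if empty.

-100, 1-00, 1-11

size-2^0 implicants → 0001(✓)  0010(✓)  0011(✓)  0100(✓)  1000(✓)  1001(✓)  1010(✓)  1011(✓)  1100(✓)  1111(✓)
size-2^1 implicants → -001(✓)  -010(✓)  -011(✓)  -100  00-1(✓)  001-(✓)  1-00  1-11  10-0(✓)  10-1(✓)  100-(✓)  101-(✓)
size-2^2 implicants → -0-1  -01-  10--
Unchecked terms (primes): -0-1, -01-, -100, 1-00, 1-11, 10--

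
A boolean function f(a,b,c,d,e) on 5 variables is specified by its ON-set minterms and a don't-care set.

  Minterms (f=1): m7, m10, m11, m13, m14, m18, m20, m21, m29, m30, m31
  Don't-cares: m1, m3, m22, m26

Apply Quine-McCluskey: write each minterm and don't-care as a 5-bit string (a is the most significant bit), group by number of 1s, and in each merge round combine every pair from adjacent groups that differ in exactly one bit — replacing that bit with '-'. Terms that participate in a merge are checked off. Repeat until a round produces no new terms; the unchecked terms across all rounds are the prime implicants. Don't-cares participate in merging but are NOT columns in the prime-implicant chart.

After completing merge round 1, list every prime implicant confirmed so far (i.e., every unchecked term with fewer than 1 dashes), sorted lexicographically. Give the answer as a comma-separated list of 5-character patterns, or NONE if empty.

NONE

Round 0: 00001✓ 00011✓ 00111✓ 01010✓ 01011✓ 01101✓ 01110✓ 10010✓ 10100✓ 10101✓ 10110✓ 11010✓ 11101✓ 11110✓ 11111✓
Round 1: -1010✓ -1101 -1110✓ 0-011 00-11 000-1 01-10✓ 0101- 1-010✓ 1-101 1-110✓ 10-10✓ 101-0 1010- 11-10✓ 111-1 1111-
Round 2: -1-10 1--10
PIs = {-1-10, -1101, 0-011, 00-11, 000-1, 0101-, 1--10, 1-101, 101-0, 1010-, 111-1, 1111-}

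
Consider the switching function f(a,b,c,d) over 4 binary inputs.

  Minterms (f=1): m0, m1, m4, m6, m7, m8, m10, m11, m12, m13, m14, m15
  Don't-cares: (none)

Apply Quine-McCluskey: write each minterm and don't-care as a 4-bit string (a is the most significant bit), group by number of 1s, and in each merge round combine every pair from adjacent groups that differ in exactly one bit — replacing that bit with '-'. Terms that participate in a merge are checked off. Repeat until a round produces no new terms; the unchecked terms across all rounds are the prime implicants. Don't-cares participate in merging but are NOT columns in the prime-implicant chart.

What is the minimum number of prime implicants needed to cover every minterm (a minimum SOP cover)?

5

size-2^0 implicants → 0000(✓)  0001(✓)  0100(✓)  0110(✓)  0111(✓)  1000(✓)  1010(✓)  1011(✓)  1100(✓)  1101(✓)  1110(✓)  1111(✓)
size-2^1 implicants → -000(✓)  -100(✓)  -110(✓)  -111(✓)  0-00(✓)  000-  01-0(✓)  011-(✓)  1-00(✓)  1-10(✓)  1-11(✓)  10-0(✓)  101-(✓)  11-0(✓)  11-1(✓)  110-(✓)  111-(✓)
size-2^2 implicants → --00  -1-0  -11-  1--0  1-1-  11--
Unchecked terms (primes): --00, -1-0, -11-, 000-, 1--0, 1-1-, 11--
Minterm coverage:
  m0 ⊆ --00,000-
  m1 ⊆ 000- [E]
  m4 ⊆ --00,-1-0
  m6 ⊆ -1-0,-11-
  m7 ⊆ -11- [E]
  m8 ⊆ --00,1--0
  m10 ⊆ 1--0,1-1-
  m11 ⊆ 1-1- [E]
  m12 ⊆ --00,-1-0,1--0,11--
  m13 ⊆ 11-- [E]
  m14 ⊆ -1-0,-11-,1--0,1-1-,11--
  m15 ⊆ -11-,1-1-,11--
E = {-11-, 000-, 1-1-, 11--}
Petrick residual → --00
Cover = c'd' + bc + a'b'c' + ac + ab  |cover|=5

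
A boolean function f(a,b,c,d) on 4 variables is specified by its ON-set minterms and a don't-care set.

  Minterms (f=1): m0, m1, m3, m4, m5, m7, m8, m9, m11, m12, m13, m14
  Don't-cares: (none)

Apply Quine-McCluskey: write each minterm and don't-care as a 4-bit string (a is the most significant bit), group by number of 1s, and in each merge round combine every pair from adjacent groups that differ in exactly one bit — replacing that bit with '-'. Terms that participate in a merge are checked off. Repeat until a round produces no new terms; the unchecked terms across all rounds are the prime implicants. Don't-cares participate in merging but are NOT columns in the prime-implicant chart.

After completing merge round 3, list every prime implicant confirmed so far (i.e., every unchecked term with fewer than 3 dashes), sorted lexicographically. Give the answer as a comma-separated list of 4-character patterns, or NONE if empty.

size-2^0 implicants → 0000(✓)  0001(✓)  0011(✓)  0100(✓)  0101(✓)  0111(✓)  1000(✓)  1001(✓)  1011(✓)  1100(✓)  1101(✓)  1110(✓)
size-2^1 implicants → -000(✓)  -001(✓)  -011(✓)  -100(✓)  -101(✓)  0-00(✓)  0-01(✓)  0-11(✓)  00-1(✓)  000-(✓)  01-1(✓)  010-(✓)  1-00(✓)  1-01(✓)  10-1(✓)  100-(✓)  11-0  110-(✓)
size-2^2 implicants → --00(✓)  --01(✓)  -0-1  -00-(✓)  -10-(✓)  0--1  0-0-(✓)  1-0-(✓)
size-2^3 implicants → --0-
Unchecked terms (primes): --0-, -0-1, 0--1, 11-0

-0-1, 0--1, 11-0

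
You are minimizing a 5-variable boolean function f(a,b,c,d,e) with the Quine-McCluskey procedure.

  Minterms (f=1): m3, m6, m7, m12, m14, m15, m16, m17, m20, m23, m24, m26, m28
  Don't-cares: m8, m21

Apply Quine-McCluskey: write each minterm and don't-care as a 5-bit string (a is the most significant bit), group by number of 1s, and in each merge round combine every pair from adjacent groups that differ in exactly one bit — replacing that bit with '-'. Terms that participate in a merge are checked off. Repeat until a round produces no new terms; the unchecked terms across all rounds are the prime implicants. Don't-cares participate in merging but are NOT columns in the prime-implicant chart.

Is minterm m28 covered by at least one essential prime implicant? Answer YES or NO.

size-2^0 implicants → 00011(✓)  00110(✓)  00111(✓)  01000(✓)  01100(✓)  01110(✓)  01111(✓)  10000(✓)  10001(✓)  10100(✓)  10101(✓)  10111(✓)  11000(✓)  11010(✓)  11100(✓)
size-2^1 implicants → -0111  -1000(✓)  -1100(✓)  0-110(✓)  0-111(✓)  00-11  0011-(✓)  01-00(✓)  011-0  0111-(✓)  1-000(✓)  1-100(✓)  10-00(✓)  10-01(✓)  1000-(✓)  101-1  1010-(✓)  11-00(✓)  110-0
size-2^2 implicants → -1-00  0-11-  1--00  10-0-
Unchecked terms (primes): -0111, -1-00, 0-11-, 00-11, 011-0, 1--00, 10-0-, 101-1, 110-0
Minterm coverage:
  m3 ⊆ 00-11 [E]
  m6 ⊆ 0-11- [E]
  m7 ⊆ -0111,0-11-,00-11
  m12 ⊆ -1-00,011-0
  m14 ⊆ 0-11-,011-0
  m15 ⊆ 0-11- [E]
  m16 ⊆ 1--00,10-0-
  m17 ⊆ 10-0- [E]
  m20 ⊆ 1--00,10-0-
  m23 ⊆ -0111,101-1
  m24 ⊆ -1-00,1--00,110-0
  m26 ⊆ 110-0 [E]
  m28 ⊆ -1-00,1--00
E = {0-11-, 00-11, 10-0-, 110-0}

NO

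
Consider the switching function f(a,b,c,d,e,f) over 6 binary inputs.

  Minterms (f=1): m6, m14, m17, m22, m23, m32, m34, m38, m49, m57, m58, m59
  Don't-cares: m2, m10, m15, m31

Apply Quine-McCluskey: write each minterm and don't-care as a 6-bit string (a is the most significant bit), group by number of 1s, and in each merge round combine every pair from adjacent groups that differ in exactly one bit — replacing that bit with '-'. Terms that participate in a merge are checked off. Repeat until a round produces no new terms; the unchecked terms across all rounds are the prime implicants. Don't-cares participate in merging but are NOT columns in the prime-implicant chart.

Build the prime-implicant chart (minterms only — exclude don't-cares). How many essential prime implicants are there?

[col 0] 000010*, 000110*, 001010*, 001110*, 001111*, 010001*, 010110*, 010111*, 011111*, 100000*, 100010*, 100110*, 110001*, 111001*, 111010*, 111011*
[col 1] -00010*, -00110*, -10001, 0-0110, 0-1111, 00-010*, 00-110*, 000-10*, 001-10*, 00111-, 01-111, 01011-, 100-10*, 1000-0, 11-001, 1110-1, 11101-
[col 2] -00-10, 00--10
Prime implicants: -00-10, -10001, 0-0110, 0-1111, 00--10, 00111-, 01-111, 01011-, 1000-0, 11-001, 1110-1, 11101-
PI chart (minterm → PIs covering it):
  6 | -00-10,0-0110,00--10
  14 | 00--10,00111-
  17 | -10001  (sole → essential)
  22 | 0-0110,01011-
  23 | 01-111,01011-
  32 | 1000-0  (sole → essential)
  34 | -00-10,1000-0
  38 | -00-10  (sole → essential)
  49 | -10001,11-001
  57 | 11-001,1110-1
  58 | 11101-  (sole → essential)
  59 | 1110-1,11101-
Essential prime implicants: -00-10, -10001, 1000-0, 11101-

4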